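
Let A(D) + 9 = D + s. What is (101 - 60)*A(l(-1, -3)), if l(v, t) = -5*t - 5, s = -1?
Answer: 0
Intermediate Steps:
l(v, t) = -5 - 5*t
A(D) = -10 + D (A(D) = -9 + (D - 1) = -9 + (-1 + D) = -10 + D)
(101 - 60)*A(l(-1, -3)) = (101 - 60)*(-10 + (-5 - 5*(-3))) = 41*(-10 + (-5 + 15)) = 41*(-10 + 10) = 41*0 = 0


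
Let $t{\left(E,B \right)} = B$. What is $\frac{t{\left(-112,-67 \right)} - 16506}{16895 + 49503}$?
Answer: $- \frac{16573}{66398} \approx -0.2496$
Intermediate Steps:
$\frac{t{\left(-112,-67 \right)} - 16506}{16895 + 49503} = \frac{-67 - 16506}{16895 + 49503} = - \frac{16573}{66398}$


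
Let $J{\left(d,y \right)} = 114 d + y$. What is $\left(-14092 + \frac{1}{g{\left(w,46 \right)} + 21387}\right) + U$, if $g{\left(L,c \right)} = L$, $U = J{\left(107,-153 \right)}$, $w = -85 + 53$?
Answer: $- \frac{43713684}{21355} \approx -2047.0$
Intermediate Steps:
$J{\left(d,y \right)} = y + 114 d$
$w = -32$
$U = 12045$ ($U = -153 + 114 \cdot 107 = -153 + 12198 = 12045$)
$\left(-14092 + \frac{1}{g{\left(w,46 \right)} + 21387}\right) + U = \left(-14092 + \frac{1}{-32 + 21387}\right) + 12045 = \left(-14092 + \frac{1}{21355}\right) + 12045 = - \frac{300934659}{21355} + 12045 = - \frac{43713684}{21355}$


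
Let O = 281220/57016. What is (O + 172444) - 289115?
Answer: -1662958129/14254 ≈ -1.1667e+5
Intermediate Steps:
O = 70305/14254 (O = 281220*(1/57016) = 70305/14254 ≈ 4.9323)
(O + 172444) - 289115 = (70305/14254 + 172444) - 289115 = 2458087081/14254 - 289115 = -1662958129/14254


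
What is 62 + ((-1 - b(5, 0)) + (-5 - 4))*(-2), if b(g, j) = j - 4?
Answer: 74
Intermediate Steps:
b(g, j) = -4 + j
62 + ((-1 - b(5, 0)) + (-5 - 4))*(-2) = 62 + ((-1 - (-4 + 0)) + (-5 - 4))*(-2) = 62 + ((-1 - 1*(-4)) - 9)*(-2) = 62 + ((-1 + 4) - 9)*(-2) = 62 + (3 - 9)*(-2) = 62 - 6*(-2) = 62 + 12 = 74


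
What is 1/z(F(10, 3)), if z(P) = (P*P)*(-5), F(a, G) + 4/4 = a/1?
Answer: -1/405 ≈ -0.0024691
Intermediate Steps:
F(a, G) = -1 + a (F(a, G) = -1 + a/1 = -1 + a*1 = -1 + a)
z(P) = -5*P**2 (z(P) = P**2*(-5) = -5*P**2)
1/z(F(10, 3)) = 1/(-5*(-1 + 10)**2) = 1/(-5*9**2) = 1/(-5*81) = 1/(-405) = -1/405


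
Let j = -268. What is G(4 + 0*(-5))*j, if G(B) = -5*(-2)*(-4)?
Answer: 10720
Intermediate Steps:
G(B) = -40 (G(B) = 10*(-4) = -40)
G(4 + 0*(-5))*j = -40*(-268) = 10720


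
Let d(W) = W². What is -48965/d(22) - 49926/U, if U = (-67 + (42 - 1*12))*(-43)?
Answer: -102067499/770044 ≈ -132.55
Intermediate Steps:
U = 1591 (U = (-67 + (42 - 12))*(-43) = (-67 + 30)*(-43) = -37*(-43) = 1591)
-48965/d(22) - 49926/U = -48965/(22²) - 49926/1591 = -48965/484 - 49926*1/1591 = -48965*1/484 - 49926/1591 = -48965/484 - 49926/1591 = -102067499/770044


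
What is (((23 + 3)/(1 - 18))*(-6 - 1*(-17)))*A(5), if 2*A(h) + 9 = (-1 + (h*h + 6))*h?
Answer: -20163/17 ≈ -1186.1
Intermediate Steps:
A(h) = -9/2 + h*(5 + h²)/2 (A(h) = -9/2 + ((-1 + (h*h + 6))*h)/2 = -9/2 + ((-1 + (h² + 6))*h)/2 = -9/2 + ((-1 + (6 + h²))*h)/2 = -9/2 + ((5 + h²)*h)/2 = -9/2 + (h*(5 + h²))/2 = -9/2 + h*(5 + h²)/2)
(((23 + 3)/(1 - 18))*(-6 - 1*(-17)))*A(5) = (((23 + 3)/(1 - 18))*(-6 - 1*(-17)))*(-9/2 + (½)*5³ + (5/2)*5) = ((26/(-17))*(-6 + 17))*(-9/2 + (½)*125 + 25/2) = ((26*(-1/17))*11)*(-9/2 + 125/2 + 25/2) = -26/17*11*(141/2) = -286/17*141/2 = -20163/17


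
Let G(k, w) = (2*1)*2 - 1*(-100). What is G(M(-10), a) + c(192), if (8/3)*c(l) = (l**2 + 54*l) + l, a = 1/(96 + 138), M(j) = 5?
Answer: 17888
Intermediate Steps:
a = 1/234 ≈ 0.0042735
G(k, w) = 104 (G(k, w) = 2*2 + 100 = 4 + 100 = 104)
c(l) = 3*l**2/8 + 165*l/8 (c(l) = 3*((l**2 + 54*l) + l)/8 = 3*(l**2 + 55*l)/8 = 3*l**2/8 + 165*l/8)
G(M(-10), a) + c(192) = 104 + (3/8)*192*(55 + 192) = 104 + (3/8)*192*247 = 104 + 17784 = 17888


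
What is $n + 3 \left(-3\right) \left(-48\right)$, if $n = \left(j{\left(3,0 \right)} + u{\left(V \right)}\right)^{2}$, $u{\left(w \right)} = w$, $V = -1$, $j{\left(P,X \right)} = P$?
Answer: $436$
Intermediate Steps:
$n = 4$ ($n = \left(3 - 1\right)^{2} = 2^{2} = 4$)
$n + 3 \left(-3\right) \left(-48\right) = 4 + 3 \left(-3\right) \left(-48\right) = 4 - -432 = 4 + 432 = 436$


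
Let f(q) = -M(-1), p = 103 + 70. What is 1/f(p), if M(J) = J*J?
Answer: -1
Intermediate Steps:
M(J) = J**2
p = 173
f(q) = -1 (f(q) = -1*(-1)**2 = -1*1 = -1)
1/f(p) = 1/(-1) = -1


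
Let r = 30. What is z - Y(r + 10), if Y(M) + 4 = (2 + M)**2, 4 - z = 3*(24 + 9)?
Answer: -1855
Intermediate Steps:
z = -95 (z = 4 - 3*(24 + 9) = 4 - 3*33 = 4 - 1*99 = 4 - 99 = -95)
Y(M) = -4 + (2 + M)**2
z - Y(r + 10) = -95 - (30 + 10)*(4 + (30 + 10)) = -95 - 40*(4 + 40) = -95 - 40*44 = -95 - 1*1760 = -95 - 1760 = -1855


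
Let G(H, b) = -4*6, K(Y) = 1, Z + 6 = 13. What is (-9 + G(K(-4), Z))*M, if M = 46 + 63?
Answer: -3597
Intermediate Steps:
Z = 7 (Z = -6 + 13 = 7)
G(H, b) = -24
M = 109
(-9 + G(K(-4), Z))*M = (-9 - 24)*109 = -33*109 = -3597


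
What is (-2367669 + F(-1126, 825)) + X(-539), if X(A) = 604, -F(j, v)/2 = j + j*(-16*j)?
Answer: 38207219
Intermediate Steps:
F(j, v) = -2*j + 32*j² (F(j, v) = -2*(j + j*(-16*j)) = -2*(j - 16*j²) = -2*j + 32*j²)
(-2367669 + F(-1126, 825)) + X(-539) = (-2367669 + 2*(-1126)*(-1 + 16*(-1126))) + 604 = (-2367669 + 2*(-1126)*(-1 - 18016)) + 604 = (-2367669 + 2*(-1126)*(-18017)) + 604 = (-2367669 + 40574284) + 604 = 38206615 + 604 = 38207219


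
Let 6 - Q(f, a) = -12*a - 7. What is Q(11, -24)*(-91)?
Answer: 25025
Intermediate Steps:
Q(f, a) = 13 + 12*a (Q(f, a) = 6 - (-12*a - 7) = 6 - (-7 - 12*a) = 6 + (7 + 12*a) = 13 + 12*a)
Q(11, -24)*(-91) = (13 + 12*(-24))*(-91) = (13 - 288)*(-91) = -275*(-91) = 25025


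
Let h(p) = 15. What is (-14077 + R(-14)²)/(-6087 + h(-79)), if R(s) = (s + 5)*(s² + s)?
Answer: -2668967/6072 ≈ -439.55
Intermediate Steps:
R(s) = (5 + s)*(s + s²)
(-14077 + R(-14)²)/(-6087 + h(-79)) = (-14077 + (-14*(5 + (-14)² + 6*(-14)))²)/(-6087 + 15) = (-14077 + (-14*(5 + 196 - 84))²)/(-6072) = (-14077 + (-14*117)²)*(-1/6072) = (-14077 + (-1638)²)*(-1/6072) = (-14077 + 2683044)*(-1/6072) = 2668967*(-1/6072) = -2668967/6072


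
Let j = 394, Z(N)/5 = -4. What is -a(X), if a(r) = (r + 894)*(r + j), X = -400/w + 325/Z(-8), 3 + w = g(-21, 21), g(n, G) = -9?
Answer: -53932489/144 ≈ -3.7453e+5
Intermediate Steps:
Z(N) = -20 (Z(N) = 5*(-4) = -20)
w = -12 (w = -3 - 9 = -12)
X = 205/12 (X = -400/(-12) + 325/(-20) = -400*(-1/12) + 325*(-1/20) = 100/3 - 65/4 = 205/12 ≈ 17.083)
a(r) = (394 + r)*(894 + r) (a(r) = (r + 894)*(r + 394) = (894 + r)*(394 + r) = (394 + r)*(894 + r))
-a(X) = -(352236 + (205/12)**2 + 1288*(205/12)) = -(352236 + 42025/144 + 66010/3) = -1*53932489/144 = -53932489/144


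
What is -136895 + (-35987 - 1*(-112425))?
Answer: -60457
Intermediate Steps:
-136895 + (-35987 - 1*(-112425)) = -136895 + (-35987 + 112425) = -136895 + 76438 = -60457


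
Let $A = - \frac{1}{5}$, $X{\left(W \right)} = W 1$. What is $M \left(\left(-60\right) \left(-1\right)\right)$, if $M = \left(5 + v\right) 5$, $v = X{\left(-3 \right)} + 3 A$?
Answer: $420$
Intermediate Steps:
$X{\left(W \right)} = W$
$A = - \frac{1}{5}$ ($A = \left(-1\right) \frac{1}{5} = - \frac{1}{5} \approx -0.2$)
$v = - \frac{18}{5}$ ($v = -3 + 3 \left(- \frac{1}{5}\right) = -3 - \frac{3}{5} = - \frac{18}{5} \approx -3.6$)
$M = 7$ ($M = \left(5 - \frac{18}{5}\right) 5 = \frac{7}{5} \cdot 5 = 7$)
$M \left(\left(-60\right) \left(-1\right)\right) = 7 \left(\left(-60\right) \left(-1\right)\right) = 7 \cdot 60 = 420$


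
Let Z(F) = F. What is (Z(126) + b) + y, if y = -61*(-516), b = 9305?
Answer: 40907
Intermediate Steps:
y = 31476
(Z(126) + b) + y = (126 + 9305) + 31476 = 9431 + 31476 = 40907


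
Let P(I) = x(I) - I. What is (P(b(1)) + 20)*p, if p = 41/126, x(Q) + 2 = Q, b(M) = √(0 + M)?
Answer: 41/7 ≈ 5.8571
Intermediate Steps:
b(M) = √M
x(Q) = -2 + Q
P(I) = -2 (P(I) = (-2 + I) - I = -2)
p = 41/126 (p = 41*(1/126) = 41/126 ≈ 0.32540)
(P(b(1)) + 20)*p = (-2 + 20)*(41/126) = 18*(41/126) = 41/7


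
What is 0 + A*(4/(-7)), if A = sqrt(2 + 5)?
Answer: -4*sqrt(7)/7 ≈ -1.5119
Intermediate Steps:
A = sqrt(7) ≈ 2.6458
0 + A*(4/(-7)) = 0 + sqrt(7)*(4/(-7)) = 0 + sqrt(7)*(4*(-1/7)) = 0 + sqrt(7)*(-4/7) = 0 - 4*sqrt(7)/7 = -4*sqrt(7)/7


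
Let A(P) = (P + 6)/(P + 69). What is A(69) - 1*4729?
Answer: -217509/46 ≈ -4728.5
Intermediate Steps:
A(P) = (6 + P)/(69 + P)
A(69) - 1*4729 = (6 + 69)/(69 + 69) - 1*4729 = 75/138 - 4729 = (1/138)*75 - 4729 = 25/46 - 4729 = -217509/46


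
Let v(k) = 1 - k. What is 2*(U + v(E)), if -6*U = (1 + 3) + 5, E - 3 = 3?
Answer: -13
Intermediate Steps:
E = 6 (E = 3 + 3 = 6)
U = -3/2 (U = -((1 + 3) + 5)/6 = -(4 + 5)/6 = -⅙*9 = -3/2 ≈ -1.5000)
2*(U + v(E)) = 2*(-3/2 + (1 - 1*6)) = 2*(-3/2 + (1 - 6)) = 2*(-3/2 - 5) = 2*(-13/2) = -13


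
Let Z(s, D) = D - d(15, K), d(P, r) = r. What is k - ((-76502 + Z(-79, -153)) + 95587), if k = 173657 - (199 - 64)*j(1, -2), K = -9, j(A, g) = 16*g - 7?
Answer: 159981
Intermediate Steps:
j(A, g) = -7 + 16*g
Z(s, D) = 9 + D (Z(s, D) = D - 1*(-9) = D + 9 = 9 + D)
k = 178922 (k = 173657 - (199 - 64)*(-7 + 16*(-2)) = 173657 - 135*(-7 - 32) = 173657 - 135*(-39) = 173657 - 1*(-5265) = 173657 + 5265 = 178922)
k - ((-76502 + Z(-79, -153)) + 95587) = 178922 - ((-76502 + (9 - 153)) + 95587) = 178922 - ((-76502 - 144) + 95587) = 178922 - (-76646 + 95587) = 178922 - 1*18941 = 178922 - 18941 = 159981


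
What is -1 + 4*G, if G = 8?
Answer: 31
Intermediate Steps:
-1 + 4*G = -1 + 4*8 = -1 + 32 = 31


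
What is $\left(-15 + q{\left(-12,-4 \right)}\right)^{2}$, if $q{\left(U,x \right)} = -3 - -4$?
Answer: $196$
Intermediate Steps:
$q{\left(U,x \right)} = 1$ ($q{\left(U,x \right)} = -3 + 4 = 1$)
$\left(-15 + q{\left(-12,-4 \right)}\right)^{2} = \left(-15 + 1\right)^{2} = \left(-14\right)^{2} = 196$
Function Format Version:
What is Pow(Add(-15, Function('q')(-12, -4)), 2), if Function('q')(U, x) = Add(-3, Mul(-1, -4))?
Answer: 196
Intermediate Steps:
Function('q')(U, x) = 1 (Function('q')(U, x) = Add(-3, 4) = 1)
Pow(Add(-15, Function('q')(-12, -4)), 2) = Pow(Add(-15, 1), 2) = Pow(-14, 2) = 196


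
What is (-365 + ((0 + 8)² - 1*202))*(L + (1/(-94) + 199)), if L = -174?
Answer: -1181547/94 ≈ -12570.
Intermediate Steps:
(-365 + ((0 + 8)² - 1*202))*(L + (1/(-94) + 199)) = (-365 + ((0 + 8)² - 1*202))*(-174 + (1/(-94) + 199)) = (-365 + (8² - 202))*(-174 + (-1/94 + 199)) = (-365 + (64 - 202))*(-174 + 18705/94) = (-365 - 138)*(2349/94) = -503*2349/94 = -1181547/94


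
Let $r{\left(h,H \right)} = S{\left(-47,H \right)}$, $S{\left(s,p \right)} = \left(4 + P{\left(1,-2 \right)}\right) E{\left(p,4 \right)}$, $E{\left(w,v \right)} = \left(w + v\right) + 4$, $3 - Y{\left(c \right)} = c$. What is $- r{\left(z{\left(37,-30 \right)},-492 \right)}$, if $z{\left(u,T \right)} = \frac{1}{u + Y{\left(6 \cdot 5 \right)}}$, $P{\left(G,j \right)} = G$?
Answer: $2420$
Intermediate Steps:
$Y{\left(c \right)} = 3 - c$
$E{\left(w,v \right)} = 4 + v + w$ ($E{\left(w,v \right)} = \left(v + w\right) + 4 = 4 + v + w$)
$z{\left(u,T \right)} = \frac{1}{-27 + u}$ ($z{\left(u,T \right)} = \frac{1}{u + \left(3 - 6 \cdot 5\right)} = \frac{1}{u + \left(3 - 30\right)} = \frac{1}{u - 27} = \frac{1}{-27 + u}$)
$S{\left(s,p \right)} = 40 + 5 p$ ($S{\left(s,p \right)} = \left(4 + 1\right) \left(4 + 4 + p\right) = 5 \left(8 + p\right) = 40 + 5 p$)
$r{\left(h,H \right)} = 40 + 5 H$
$- r{\left(z{\left(37,-30 \right)},-492 \right)} = - (40 + 5 \left(-492\right)) = - (40 - 2460) = \left(-1\right) \left(-2420\right) = 2420$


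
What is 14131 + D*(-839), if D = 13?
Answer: 3224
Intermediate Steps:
14131 + D*(-839) = 14131 + 13*(-839) = 14131 - 10907 = 3224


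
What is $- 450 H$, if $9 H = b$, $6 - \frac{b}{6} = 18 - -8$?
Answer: $6000$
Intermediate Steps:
$b = -120$ ($b = 36 - 6 \left(18 - -8\right) = 36 - 6 \left(18 + 8\right) = 36 - 156 = -120$)
$H = - \frac{40}{3}$ ($H = \frac{1}{9} \left(-120\right) = - \frac{40}{3} \approx -13.333$)
$- 450 H = \left(-450\right) \left(- \frac{40}{3}\right) = 6000$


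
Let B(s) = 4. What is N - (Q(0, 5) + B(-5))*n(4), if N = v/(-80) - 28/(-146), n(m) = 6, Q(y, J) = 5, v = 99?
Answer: -321467/5840 ≈ -55.046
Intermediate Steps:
N = -6107/5840 (N = 99/(-80) - 28/(-146) = 99*(-1/80) - 28*(-1/146) = -99/80 + 14/73 = -6107/5840 ≈ -1.0457)
N - (Q(0, 5) + B(-5))*n(4) = -6107/5840 - (5 + 4)*6 = -6107/5840 - 9*6 = -6107/5840 - 1*54 = -6107/5840 - 54 = -321467/5840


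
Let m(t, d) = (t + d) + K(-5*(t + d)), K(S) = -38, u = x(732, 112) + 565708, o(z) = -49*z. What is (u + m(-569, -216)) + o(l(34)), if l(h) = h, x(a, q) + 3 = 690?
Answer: 563906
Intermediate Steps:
x(a, q) = 687 (x(a, q) = -3 + 690 = 687)
u = 566395 (u = 687 + 565708 = 566395)
m(t, d) = -38 + d + t (m(t, d) = (t + d) - 38 = (d + t) - 38 = -38 + d + t)
(u + m(-569, -216)) + o(l(34)) = (566395 + (-38 - 216 - 569)) - 49*34 = (566395 - 823) - 1666 = 565572 - 1666 = 563906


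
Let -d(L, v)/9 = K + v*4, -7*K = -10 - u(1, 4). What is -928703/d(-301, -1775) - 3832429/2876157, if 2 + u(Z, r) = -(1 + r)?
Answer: -2267979050746/142936374429 ≈ -15.867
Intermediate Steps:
u(Z, r) = -3 - r (u(Z, r) = -2 - (1 + r) = -2 + (-1 - r) = -3 - r)
K = 3/7 (K = -(-10 - (-3 - 1*4))/7 = -(-10 - (-3 - 4))/7 = -(-10 - 1*(-7))/7 = -(-10 + 7)/7 = -⅐*(-3) = 3/7 ≈ 0.42857)
d(L, v) = -27/7 - 36*v (d(L, v) = -9*(3/7 + v*4) = -9*(3/7 + 4*v) = -27/7 - 36*v)
-928703/d(-301, -1775) - 3832429/2876157 = -928703/(-27/7 - 36*(-1775)) - 3832429/2876157 = -928703/(-27/7 + 63900) - 3832429*1/2876157 = -928703/447273/7 - 3832429/2876157 = -928703*7/447273 - 3832429/2876157 = -6500921/447273 - 3832429/2876157 = -2267979050746/142936374429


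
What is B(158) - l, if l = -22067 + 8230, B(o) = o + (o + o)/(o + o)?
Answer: 13996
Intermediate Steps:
B(o) = 1 + o (B(o) = o + (2*o)/((2*o)) = o + (2*o)*(1/(2*o)) = o + 1 = 1 + o)
l = -13837
B(158) - l = (1 + 158) - 1*(-13837) = 159 + 13837 = 13996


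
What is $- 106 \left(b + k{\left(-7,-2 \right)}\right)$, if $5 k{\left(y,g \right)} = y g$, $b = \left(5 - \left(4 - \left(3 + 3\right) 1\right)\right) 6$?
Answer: $- \frac{23744}{5} \approx -4748.8$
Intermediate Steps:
$b = 42$ ($b = \left(5 + \left(6 \cdot 1 - 4\right)\right) 6 = \left(5 + \left(6 - 4\right)\right) 6 = \left(5 + 2\right) 6 = 7 \cdot 6 = 42$)
$k{\left(y,g \right)} = \frac{g y}{5}$ ($k{\left(y,g \right)} = \frac{y g}{5} = \frac{g y}{5}$)
$- 106 \left(b + k{\left(-7,-2 \right)}\right) = - 106 \left(42 + \frac{1}{5} \left(-2\right) \left(-7\right)\right) = - 106 \left(42 + \frac{14}{5}\right) = \left(-106\right) \frac{224}{5} = - \frac{23744}{5}$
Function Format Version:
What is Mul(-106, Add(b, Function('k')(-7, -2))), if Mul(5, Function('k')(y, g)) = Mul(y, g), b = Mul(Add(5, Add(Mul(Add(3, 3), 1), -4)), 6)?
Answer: Rational(-23744, 5) ≈ -4748.8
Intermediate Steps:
b = 42 (b = Mul(Add(5, Add(Mul(6, 1), -4)), 6) = Mul(Add(5, Add(6, -4)), 6) = Mul(Add(5, 2), 6) = Mul(7, 6) = 42)
Function('k')(y, g) = Mul(Rational(1, 5), g, y) (Function('k')(y, g) = Mul(Rational(1, 5), Mul(y, g)) = Mul(Rational(1, 5), Mul(g, y)) = Mul(Rational(1, 5), g, y))
Mul(-106, Add(b, Function('k')(-7, -2))) = Mul(-106, Add(42, Mul(Rational(1, 5), -2, -7))) = Mul(-106, Add(42, Rational(14, 5))) = Mul(-106, Rational(224, 5)) = Rational(-23744, 5)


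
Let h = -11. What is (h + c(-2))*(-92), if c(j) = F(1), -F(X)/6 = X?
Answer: 1564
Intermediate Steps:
F(X) = -6*X
c(j) = -6 (c(j) = -6*1 = -6)
(h + c(-2))*(-92) = (-11 - 6)*(-92) = -17*(-92) = 1564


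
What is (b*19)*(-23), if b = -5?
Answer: 2185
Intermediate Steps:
(b*19)*(-23) = -5*19*(-23) = -95*(-23) = 2185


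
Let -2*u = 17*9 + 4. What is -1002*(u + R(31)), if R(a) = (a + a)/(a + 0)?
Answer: 76653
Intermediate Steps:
u = -157/2 (u = -(17*9 + 4)/2 = -(153 + 4)/2 = -1/2*157 = -157/2 ≈ -78.500)
R(a) = 2 (R(a) = (2*a)/a = 2)
-1002*(u + R(31)) = -1002*(-157/2 + 2) = -1002*(-153/2) = 76653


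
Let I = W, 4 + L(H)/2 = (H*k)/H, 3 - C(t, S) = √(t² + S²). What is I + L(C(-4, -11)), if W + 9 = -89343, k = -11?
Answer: -89382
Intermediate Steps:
C(t, S) = 3 - √(S² + t²) (C(t, S) = 3 - √(t² + S²) = 3 - √(S² + t²))
W = -89352 (W = -9 - 89343 = -89352)
L(H) = -30 (L(H) = -8 + 2*((H*(-11))/H) = -8 + 2*((-11*H)/H) = -8 + 2*(-11) = -8 - 22 = -30)
I = -89352
I + L(C(-4, -11)) = -89352 - 30 = -89382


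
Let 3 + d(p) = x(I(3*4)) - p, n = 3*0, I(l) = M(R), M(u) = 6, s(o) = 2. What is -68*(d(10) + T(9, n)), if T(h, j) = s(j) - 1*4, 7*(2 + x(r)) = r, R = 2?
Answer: 7684/7 ≈ 1097.7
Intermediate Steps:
I(l) = 6
n = 0
x(r) = -2 + r/7
T(h, j) = -2 (T(h, j) = 2 - 1*4 = 2 - 4 = -2)
d(p) = -29/7 - p (d(p) = -3 + ((-2 + (⅐)*6) - p) = -3 + ((-2 + 6/7) - p) = -3 + (-8/7 - p) = -29/7 - p)
-68*(d(10) + T(9, n)) = -68*((-29/7 - 1*10) - 2) = -68*((-29/7 - 10) - 2) = -68*(-99/7 - 2) = -68*(-113/7) = 7684/7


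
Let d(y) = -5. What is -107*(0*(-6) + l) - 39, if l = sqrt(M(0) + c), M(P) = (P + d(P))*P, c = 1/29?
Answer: -39 - 107*sqrt(29)/29 ≈ -58.869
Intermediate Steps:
c = 1/29 ≈ 0.034483
M(P) = P*(-5 + P) (M(P) = (P - 5)*P = (-5 + P)*P = P*(-5 + P))
l = sqrt(29)/29 (l = sqrt(0*(-5 + 0) + 1/29) = sqrt(0*(-5) + 1/29) = sqrt(0 + 1/29) = sqrt(1/29) = sqrt(29)/29 ≈ 0.18570)
-107*(0*(-6) + l) - 39 = -107*(0*(-6) + sqrt(29)/29) - 39 = -107*(0 + sqrt(29)/29) - 39 = -107*sqrt(29)/29 - 39 = -39 - 107*sqrt(29)/29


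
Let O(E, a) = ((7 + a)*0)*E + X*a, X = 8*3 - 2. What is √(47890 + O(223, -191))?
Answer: 2*√10922 ≈ 209.02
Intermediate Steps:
X = 22 (X = 24 - 2 = 22)
O(E, a) = 22*a (O(E, a) = ((7 + a)*0)*E + 22*a = 0*E + 22*a = 0 + 22*a = 22*a)
√(47890 + O(223, -191)) = √(47890 + 22*(-191)) = √(47890 - 4202) = √43688 = 2*√10922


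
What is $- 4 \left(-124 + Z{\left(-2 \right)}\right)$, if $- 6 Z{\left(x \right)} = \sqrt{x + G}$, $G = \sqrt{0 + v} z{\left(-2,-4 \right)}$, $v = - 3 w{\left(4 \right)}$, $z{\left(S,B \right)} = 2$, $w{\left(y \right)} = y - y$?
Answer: $496 + \frac{2 i \sqrt{2}}{3} \approx 496.0 + 0.94281 i$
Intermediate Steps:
$w{\left(y \right)} = 0$
$v = 0$ ($v = \left(-3\right) 0 = 0$)
$G = 0$ ($G = \sqrt{0 + 0} \cdot 2 = \sqrt{0} \cdot 2 = 0 \cdot 2 = 0$)
$Z{\left(x \right)} = - \frac{\sqrt{x}}{6}$ ($Z{\left(x \right)} = - \frac{\sqrt{x + 0}}{6} = - \frac{\sqrt{x}}{6}$)
$- 4 \left(-124 + Z{\left(-2 \right)}\right) = - 4 \left(-124 - \frac{\sqrt{-2}}{6}\right) = - 4 \left(-124 - \frac{i \sqrt{2}}{6}\right) = 496 + \frac{2 i \sqrt{2}}{3}$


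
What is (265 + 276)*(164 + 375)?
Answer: 291599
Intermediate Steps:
(265 + 276)*(164 + 375) = 541*539 = 291599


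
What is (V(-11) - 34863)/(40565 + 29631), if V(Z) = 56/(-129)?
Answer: -4497383/9055284 ≈ -0.49666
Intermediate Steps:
V(Z) = -56/129 (V(Z) = 56*(-1/129) = -56/129)
(V(-11) - 34863)/(40565 + 29631) = (-56/129 - 34863)/(40565 + 29631) = -4497383/129/70196 = -4497383/129*1/70196 = -4497383/9055284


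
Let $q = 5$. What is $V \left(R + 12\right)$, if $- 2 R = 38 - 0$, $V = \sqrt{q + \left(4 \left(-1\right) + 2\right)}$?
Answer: $- 7 \sqrt{3} \approx -12.124$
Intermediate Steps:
$V = \sqrt{3}$ ($V = \sqrt{5 + \left(4 \left(-1\right) + 2\right)} = \sqrt{5 + \left(-4 + 2\right)} = \sqrt{5 - 2} = \sqrt{3} \approx 1.732$)
$R = -19$ ($R = - \frac{38 - 0}{2} = - \frac{38 + 0}{2} = \left(- \frac{1}{2}\right) 38 = -19$)
$V \left(R + 12\right) = \sqrt{3} \left(-19 + 12\right) = \sqrt{3} \left(-7\right) = - 7 \sqrt{3}$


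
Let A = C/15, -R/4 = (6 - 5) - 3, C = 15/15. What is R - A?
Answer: 119/15 ≈ 7.9333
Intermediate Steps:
C = 1 (C = 15*(1/15) = 1)
R = 8 (R = -4*((6 - 5) - 3) = -4*(1 - 3) = -4*(-2) = 8)
A = 1/15 ≈ 0.066667
R - A = 8 - 1*1/15 = 8 - 1/15 = 119/15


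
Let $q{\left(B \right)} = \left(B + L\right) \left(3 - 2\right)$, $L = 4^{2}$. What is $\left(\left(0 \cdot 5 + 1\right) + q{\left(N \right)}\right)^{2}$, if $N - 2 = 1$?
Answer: $400$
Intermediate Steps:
$L = 16$
$N = 3$ ($N = 2 + 1 = 3$)
$q{\left(B \right)} = 16 + B$ ($q{\left(B \right)} = \left(B + 16\right) \left(3 - 2\right) = \left(16 + B\right) 1 = 16 + B$)
$\left(\left(0 \cdot 5 + 1\right) + q{\left(N \right)}\right)^{2} = \left(\left(0 \cdot 5 + 1\right) + \left(16 + 3\right)\right)^{2} = \left(\left(0 + 1\right) + 19\right)^{2} = \left(1 + 19\right)^{2} = 20^{2} = 400$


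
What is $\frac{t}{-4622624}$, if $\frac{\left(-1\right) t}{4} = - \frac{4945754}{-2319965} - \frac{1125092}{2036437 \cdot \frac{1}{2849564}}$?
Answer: $- \frac{3718923984232812711}{2729926754838360740} \approx -1.3623$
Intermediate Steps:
$t = \frac{29751391873862501688}{4724462564705}$ ($t = - 4 \left(- \frac{4945754}{-2319965} - \frac{1125092}{2036437 \cdot \frac{1}{2849564}}\right) = - 4 \left(\left(-4945754\right) \left(- \frac{1}{2319965}\right) - \frac{1125092}{2036437 \cdot \frac{1}{2849564}}\right) = - 4 \left(\frac{4945754}{2319965} - \frac{1125092}{\frac{2036437}{2849564}}\right) = - 4 \left(\frac{4945754}{2319965} - \frac{3206021659888}{2036437}\right) = \left(-4\right) \left(- \frac{7437847968465625422}{4724462564705}\right) = \frac{29751391873862501688}{4724462564705} \approx 6.2973 \cdot 10^{6}$)
$\frac{t}{-4622624} = \frac{29751391873862501688}{4724462564705 \left(-4622624\right)} = \frac{29751391873862501688}{4724462564705} \left(- \frac{1}{4622624}\right) = - \frac{3718923984232812711}{2729926754838360740}$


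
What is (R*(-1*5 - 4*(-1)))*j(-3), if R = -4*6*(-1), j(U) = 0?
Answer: 0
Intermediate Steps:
R = 24 (R = -24*(-1) = 24)
(R*(-1*5 - 4*(-1)))*j(-3) = (24*(-1*5 - 4*(-1)))*0 = (24*(-5 + 4))*0 = (24*(-1))*0 = -24*0 = 0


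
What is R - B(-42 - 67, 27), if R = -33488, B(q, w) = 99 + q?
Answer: -33478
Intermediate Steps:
R - B(-42 - 67, 27) = -33488 - (99 + (-42 - 67)) = -33488 - (99 - 109) = -33488 - 1*(-10) = -33488 + 10 = -33478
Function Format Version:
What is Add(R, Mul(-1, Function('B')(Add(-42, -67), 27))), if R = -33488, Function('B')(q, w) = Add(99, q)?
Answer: -33478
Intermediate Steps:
Add(R, Mul(-1, Function('B')(Add(-42, -67), 27))) = Add(-33488, Mul(-1, Add(99, Add(-42, -67)))) = Add(-33488, Mul(-1, Add(99, -109))) = Add(-33488, Mul(-1, -10)) = Add(-33488, 10) = -33478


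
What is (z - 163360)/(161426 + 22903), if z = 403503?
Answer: 240143/184329 ≈ 1.3028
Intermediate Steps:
(z - 163360)/(161426 + 22903) = (403503 - 163360)/(161426 + 22903) = 240143/184329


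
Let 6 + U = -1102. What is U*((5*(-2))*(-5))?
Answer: -55400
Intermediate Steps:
U = -1108 (U = -6 - 1102 = -1108)
U*((5*(-2))*(-5)) = -1108*5*(-2)*(-5) = -(-11080)*(-5) = -1108*50 = -55400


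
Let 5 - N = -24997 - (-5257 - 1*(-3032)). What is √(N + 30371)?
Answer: 2*√13287 ≈ 230.54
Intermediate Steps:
N = 22777 (N = 5 - (-24997 - (-5257 - 1*(-3032))) = 5 - (-24997 - (-5257 + 3032)) = 5 - (-24997 - 1*(-2225)) = 5 - (-24997 + 2225) = 5 - 1*(-22772) = 5 + 22772 = 22777)
√(N + 30371) = √(22777 + 30371) = √53148 = 2*√13287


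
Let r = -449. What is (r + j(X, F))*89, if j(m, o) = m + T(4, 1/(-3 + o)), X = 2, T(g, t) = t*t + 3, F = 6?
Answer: -355555/9 ≈ -39506.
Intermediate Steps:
T(g, t) = 3 + t² (T(g, t) = t² + 3 = 3 + t²)
j(m, o) = 3 + m + (-3 + o)⁻² (j(m, o) = m + (3 + (1/(-3 + o))²) = m + (3 + (-3 + o)⁻²) = 3 + m + (-3 + o)⁻²)
(r + j(X, F))*89 = (-449 + (3 + 2 + (-3 + 6)⁻²))*89 = (-449 + (3 + 2 + 3⁻²))*89 = (-449 + (3 + 2 + ⅑))*89 = (-449 + 46/9)*89 = -3995/9*89 = -355555/9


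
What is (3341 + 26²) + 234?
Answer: 4251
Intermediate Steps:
(3341 + 26²) + 234 = (3341 + 676) + 234 = 4017 + 234 = 4251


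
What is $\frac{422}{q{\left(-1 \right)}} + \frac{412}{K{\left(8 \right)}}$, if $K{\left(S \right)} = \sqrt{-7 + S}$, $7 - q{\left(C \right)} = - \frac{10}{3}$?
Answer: $\frac{14038}{31} \approx 452.84$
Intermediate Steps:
$q{\left(C \right)} = \frac{31}{3}$ ($q{\left(C \right)} = 7 - - \frac{10}{3} = 7 + \frac{10}{3} = \frac{31}{3}$)
$\frac{422}{q{\left(-1 \right)}} + \frac{412}{K{\left(8 \right)}} = \frac{422}{\frac{31}{3}} + \frac{412}{\sqrt{-7 + 8}} = 422 \cdot \frac{3}{31} + \frac{412}{\sqrt{1}} = \frac{1266}{31} + \frac{412}{1} = \frac{1266}{31} + 412 \cdot 1 = \frac{1266}{31} + 412 = \frac{14038}{31}$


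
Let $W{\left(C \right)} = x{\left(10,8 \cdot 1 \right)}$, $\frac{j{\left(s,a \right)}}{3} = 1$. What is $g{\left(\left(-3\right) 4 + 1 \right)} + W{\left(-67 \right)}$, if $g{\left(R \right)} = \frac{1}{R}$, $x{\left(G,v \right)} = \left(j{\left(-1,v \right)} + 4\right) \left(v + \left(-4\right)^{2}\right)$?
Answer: $\frac{1847}{11} \approx 167.91$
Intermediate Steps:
$j{\left(s,a \right)} = 3$ ($j{\left(s,a \right)} = 3 \cdot 1 = 3$)
$x{\left(G,v \right)} = 112 + 7 v$ ($x{\left(G,v \right)} = \left(3 + 4\right) \left(v + \left(-4\right)^{2}\right) = 7 \left(v + 16\right) = 7 \left(16 + v\right) = 112 + 7 v$)
$W{\left(C \right)} = 168$ ($W{\left(C \right)} = 112 + 7 \cdot 8 \cdot 1 = 112 + 7 \cdot 8 = 112 + 56 = 168$)
$g{\left(\left(-3\right) 4 + 1 \right)} + W{\left(-67 \right)} = \frac{1}{\left(-3\right) 4 + 1} + 168 = \frac{1}{-12 + 1} + 168 = \frac{1}{-11} + 168 = - \frac{1}{11} + 168 = \frac{1847}{11}$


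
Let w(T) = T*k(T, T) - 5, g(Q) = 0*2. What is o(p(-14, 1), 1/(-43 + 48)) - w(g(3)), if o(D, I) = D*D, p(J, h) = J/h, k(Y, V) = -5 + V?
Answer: 201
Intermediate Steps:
g(Q) = 0
o(D, I) = D²
w(T) = -5 + T*(-5 + T) (w(T) = T*(-5 + T) - 5 = -5 + T*(-5 + T))
o(p(-14, 1), 1/(-43 + 48)) - w(g(3)) = (-14/1)² - (-5 + 0*(-5 + 0)) = (-14*1)² - (-5 + 0*(-5)) = (-14)² - (-5 + 0) = 196 - 1*(-5) = 196 + 5 = 201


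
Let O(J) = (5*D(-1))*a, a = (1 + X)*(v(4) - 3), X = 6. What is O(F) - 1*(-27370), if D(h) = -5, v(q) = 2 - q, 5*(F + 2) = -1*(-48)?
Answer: 28245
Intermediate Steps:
F = 38/5 (F = -2 + (-1*(-48))/5 = -2 + (⅕)*48 = -2 + 48/5 = 38/5 ≈ 7.6000)
a = -35 (a = (1 + 6)*((2 - 1*4) - 3) = 7*((2 - 4) - 3) = 7*(-2 - 3) = 7*(-5) = -35)
O(J) = 875 (O(J) = (5*(-5))*(-35) = -25*(-35) = 875)
O(F) - 1*(-27370) = 875 - 1*(-27370) = 875 + 27370 = 28245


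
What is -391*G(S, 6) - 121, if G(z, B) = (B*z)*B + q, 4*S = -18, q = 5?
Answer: 61266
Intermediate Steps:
S = -9/2 (S = (1/4)*(-18) = -9/2 ≈ -4.5000)
G(z, B) = 5 + z*B**2 (G(z, B) = (B*z)*B + 5 = z*B**2 + 5 = 5 + z*B**2)
-391*G(S, 6) - 121 = -391*(5 - 9/2*6**2) - 121 = -391*(5 - 9/2*36) - 121 = -391*(5 - 162) - 121 = -391*(-157) - 121 = 61387 - 121 = 61266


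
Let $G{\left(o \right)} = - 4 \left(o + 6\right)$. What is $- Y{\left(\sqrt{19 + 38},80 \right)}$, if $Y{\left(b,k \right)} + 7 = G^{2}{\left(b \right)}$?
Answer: $-1481 - 192 \sqrt{57} \approx -2930.6$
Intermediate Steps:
$G{\left(o \right)} = -24 - 4 o$ ($G{\left(o \right)} = - 4 \left(6 + o\right) = -24 - 4 o$)
$Y{\left(b,k \right)} = -7 + \left(-24 - 4 b\right)^{2}$
$- Y{\left(\sqrt{19 + 38},80 \right)} = - (-7 + 16 \left(6 + \sqrt{19 + 38}\right)^{2}) = - (-7 + 16 \left(6 + \sqrt{57}\right)^{2}) = 7 - 16 \left(6 + \sqrt{57}\right)^{2}$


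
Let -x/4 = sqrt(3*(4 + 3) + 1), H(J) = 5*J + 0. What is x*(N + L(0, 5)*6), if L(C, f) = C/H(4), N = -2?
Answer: 8*sqrt(22) ≈ 37.523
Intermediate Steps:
H(J) = 5*J
L(C, f) = C/20 (L(C, f) = C/((5*4)) = C/20)
x = -4*sqrt(22) (x = -4*sqrt(3*(4 + 3) + 1) = -4*sqrt(3*7 + 1) = -4*sqrt(21 + 1) = -4*sqrt(22) ≈ -18.762)
x*(N + L(0, 5)*6) = (-4*sqrt(22))*(-2 + ((1/20)*0)*6) = (-4*sqrt(22))*(-2 + 0*6) = (-4*sqrt(22))*(-2 + 0) = -4*sqrt(22)*(-2) = 8*sqrt(22)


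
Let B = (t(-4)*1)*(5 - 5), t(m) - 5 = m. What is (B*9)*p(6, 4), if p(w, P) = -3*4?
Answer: 0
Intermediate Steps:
t(m) = 5 + m
p(w, P) = -12
B = 0 (B = ((5 - 4)*1)*(5 - 5) = (1*1)*0 = 1*0 = 0)
(B*9)*p(6, 4) = (0*9)*(-12) = 0*(-12) = 0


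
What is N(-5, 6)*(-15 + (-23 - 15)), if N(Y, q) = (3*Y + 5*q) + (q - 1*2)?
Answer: -1007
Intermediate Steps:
N(Y, q) = -2 + 3*Y + 6*q (N(Y, q) = (3*Y + 5*q) + (q - 2) = (3*Y + 5*q) + (-2 + q) = -2 + 3*Y + 6*q)
N(-5, 6)*(-15 + (-23 - 15)) = (-2 + 3*(-5) + 6*6)*(-15 + (-23 - 15)) = (-2 - 15 + 36)*(-15 - 38) = 19*(-53) = -1007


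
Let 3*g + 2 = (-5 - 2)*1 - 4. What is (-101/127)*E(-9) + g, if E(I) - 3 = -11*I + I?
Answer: -29830/381 ≈ -78.294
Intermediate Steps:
g = -13/3 (g = -⅔ + ((-5 - 2)*1 - 4)/3 = -⅔ + (-7*1 - 4)/3 = -⅔ + (-7 - 4)/3 = -⅔ + (⅓)*(-11) = -⅔ - 11/3 = -13/3 ≈ -4.3333)
E(I) = 3 - 10*I (E(I) = 3 + (-11*I + I) = 3 - 10*I)
(-101/127)*E(-9) + g = (-101/127)*(3 - 10*(-9)) - 13/3 = (-101*1/127)*(3 + 90) - 13/3 = -101/127*93 - 13/3 = -9393/127 - 13/3 = -29830/381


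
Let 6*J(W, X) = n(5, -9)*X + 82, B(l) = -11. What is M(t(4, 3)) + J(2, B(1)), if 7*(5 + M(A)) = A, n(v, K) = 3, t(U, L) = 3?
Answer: 151/42 ≈ 3.5952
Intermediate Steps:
J(W, X) = 41/3 + X/2 (J(W, X) = (3*X + 82)/6 = (82 + 3*X)/6 = 41/3 + X/2)
M(A) = -5 + A/7
M(t(4, 3)) + J(2, B(1)) = (-5 + (⅐)*3) + (41/3 + (½)*(-11)) = (-5 + 3/7) + (41/3 - 11/2) = -32/7 + 49/6 = 151/42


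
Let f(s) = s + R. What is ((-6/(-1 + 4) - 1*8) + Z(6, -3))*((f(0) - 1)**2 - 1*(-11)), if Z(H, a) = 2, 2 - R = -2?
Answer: -160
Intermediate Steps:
R = 4 (R = 2 - 1*(-2) = 2 + 2 = 4)
f(s) = 4 + s (f(s) = s + 4 = 4 + s)
((-6/(-1 + 4) - 1*8) + Z(6, -3))*((f(0) - 1)**2 - 1*(-11)) = ((-6/(-1 + 4) - 1*8) + 2)*(((4 + 0) - 1)**2 - 1*(-11)) = ((-6/3 - 8) + 2)*((4 - 1)**2 + 11) = ((-6*1/3 - 8) + 2)*(3**2 + 11) = ((-2 - 8) + 2)*(9 + 11) = (-10 + 2)*20 = -8*20 = -160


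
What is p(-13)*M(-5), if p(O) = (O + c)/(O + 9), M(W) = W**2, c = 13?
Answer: 0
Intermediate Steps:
p(O) = (13 + O)/(9 + O) (p(O) = (O + 13)/(O + 9) = (13 + O)/(9 + O))
p(-13)*M(-5) = ((13 - 13)/(9 - 13))*(-5)**2 = (0/(-4))*25 = -1/4*0*25 = 0*25 = 0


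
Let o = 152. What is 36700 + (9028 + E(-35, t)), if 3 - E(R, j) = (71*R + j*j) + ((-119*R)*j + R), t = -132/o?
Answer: 74896265/1444 ≈ 51867.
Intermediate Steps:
t = -33/38 (t = -132/152 = -132*1/152 = -33/38 ≈ -0.86842)
E(R, j) = 3 - j**2 - 72*R + 119*R*j (E(R, j) = 3 - ((71*R + j*j) + ((-119*R)*j + R)) = 3 - ((71*R + j**2) + (-119*R*j + R)) = 3 - ((j**2 + 71*R) + (R - 119*R*j)) = 3 - (j**2 + 72*R - 119*R*j) = 3 + (-j**2 - 72*R + 119*R*j) = 3 - j**2 - 72*R + 119*R*j)
36700 + (9028 + E(-35, t)) = 36700 + (9028 + (3 - (-33/38)**2 - 72*(-35) + 119*(-35)*(-33/38))) = 36700 + (9028 + (3 - 1*1089/1444 + 2520 + 137445/38)) = 36700 + (9028 + (3 - 1089/1444 + 2520 + 137445/38)) = 36700 + (9028 + 8865033/1444) = 36700 + 21901465/1444 = 74896265/1444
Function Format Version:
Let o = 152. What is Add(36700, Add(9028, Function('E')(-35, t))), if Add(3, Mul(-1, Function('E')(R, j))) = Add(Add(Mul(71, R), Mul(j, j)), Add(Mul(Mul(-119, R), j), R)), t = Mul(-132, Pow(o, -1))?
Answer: Rational(74896265, 1444) ≈ 51867.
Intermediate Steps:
t = Rational(-33, 38) (t = Mul(-132, Pow(152, -1)) = Mul(-132, Rational(1, 152)) = Rational(-33, 38) ≈ -0.86842)
Function('E')(R, j) = Add(3, Mul(-1, Pow(j, 2)), Mul(-72, R), Mul(119, R, j)) (Function('E')(R, j) = Add(3, Mul(-1, Add(Add(Mul(71, R), Mul(j, j)), Add(Mul(Mul(-119, R), j), R)))) = Add(3, Mul(-1, Add(Add(Mul(71, R), Pow(j, 2)), Add(Mul(-119, R, j), R)))) = Add(3, Mul(-1, Add(Add(Pow(j, 2), Mul(71, R)), Add(R, Mul(-119, R, j))))) = Add(3, Mul(-1, Add(Pow(j, 2), Mul(72, R), Mul(-119, R, j)))) = Add(3, Add(Mul(-1, Pow(j, 2)), Mul(-72, R), Mul(119, R, j))) = Add(3, Mul(-1, Pow(j, 2)), Mul(-72, R), Mul(119, R, j)))
Add(36700, Add(9028, Function('E')(-35, t))) = Add(36700, Add(9028, Add(3, Mul(-1, Pow(Rational(-33, 38), 2)), Mul(-72, -35), Mul(119, -35, Rational(-33, 38))))) = Add(36700, Add(9028, Add(3, Mul(-1, Rational(1089, 1444)), 2520, Rational(137445, 38)))) = Add(36700, Add(9028, Add(3, Rational(-1089, 1444), 2520, Rational(137445, 38)))) = Add(36700, Add(9028, Rational(8865033, 1444))) = Add(36700, Rational(21901465, 1444)) = Rational(74896265, 1444)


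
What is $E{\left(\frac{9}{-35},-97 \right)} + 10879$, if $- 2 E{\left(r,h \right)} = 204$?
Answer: $10777$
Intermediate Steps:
$E{\left(r,h \right)} = -102$ ($E{\left(r,h \right)} = \left(- \frac{1}{2}\right) 204 = -102$)
$E{\left(\frac{9}{-35},-97 \right)} + 10879 = -102 + 10879 = 10777$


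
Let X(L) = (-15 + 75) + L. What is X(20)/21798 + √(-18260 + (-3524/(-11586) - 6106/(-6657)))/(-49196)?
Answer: 40/10899 - I*√754281390322775238/316199098866 ≈ 0.0036701 - 0.0027467*I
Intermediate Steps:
X(L) = 60 + L
X(20)/21798 + √(-18260 + (-3524/(-11586) - 6106/(-6657)))/(-49196) = (60 + 20)/21798 + √(-18260 + (-3524/(-11586) - 6106/(-6657)))/(-49196) = 80*(1/21798) + √(-18260 + (-3524*(-1/11586) - 6106*(-1/6657)))*(-1/49196) = 40/10899 + √(-18260 + (1762/5793 + 6106/6657))*(-1/49196) = 40/10899 + √(-18260 + 15700564/12854667)*(-1/49196) = 40/10899 + √(-234710518856/12854667)*(-1/49196) = 40/10899 + (2*I*√754281390322775238/12854667)*(-1/49196) = 40/10899 - I*√754281390322775238/316199098866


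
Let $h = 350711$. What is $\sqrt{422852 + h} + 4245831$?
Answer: $4245831 + 7 \sqrt{15787} \approx 4.2467 \cdot 10^{6}$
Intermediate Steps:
$\sqrt{422852 + h} + 4245831 = \sqrt{422852 + 350711} + 4245831 = \sqrt{773563} + 4245831 = 7 \sqrt{15787} + 4245831 = 4245831 + 7 \sqrt{15787}$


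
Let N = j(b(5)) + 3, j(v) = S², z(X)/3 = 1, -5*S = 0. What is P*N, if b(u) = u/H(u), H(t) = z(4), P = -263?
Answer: -789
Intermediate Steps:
S = 0 (S = -⅕*0 = 0)
z(X) = 3 (z(X) = 3*1 = 3)
H(t) = 3
b(u) = u/3
j(v) = 0 (j(v) = 0² = 0)
N = 3 (N = 0 + 3 = 3)
P*N = -263*3 = -789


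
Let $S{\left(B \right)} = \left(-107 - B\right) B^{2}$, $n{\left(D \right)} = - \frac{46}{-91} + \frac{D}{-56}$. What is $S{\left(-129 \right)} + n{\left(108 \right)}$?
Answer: $\frac{9518615}{26} \approx 3.661 \cdot 10^{5}$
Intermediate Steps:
$n{\left(D \right)} = \frac{46}{91} - \frac{D}{56}$ ($n{\left(D \right)} = \left(-46\right) \left(- \frac{1}{91}\right) + D \left(- \frac{1}{56}\right) = \frac{46}{91} - \frac{D}{56}$)
$S{\left(B \right)} = B^{2} \left(-107 - B\right)$
$S{\left(-129 \right)} + n{\left(108 \right)} = \left(-129\right)^{2} \left(-107 - -129\right) + \left(\frac{46}{91} - \frac{27}{14}\right) = 16641 \left(-107 + 129\right) + \left(\frac{46}{91} - \frac{27}{14}\right) = 16641 \cdot 22 - \frac{37}{26} = 366102 - \frac{37}{26} = \frac{9518615}{26}$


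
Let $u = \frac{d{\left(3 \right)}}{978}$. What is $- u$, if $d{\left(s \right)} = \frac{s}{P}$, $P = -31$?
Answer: $\frac{1}{10106} \approx 9.8951 \cdot 10^{-5}$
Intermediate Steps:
$d{\left(s \right)} = - \frac{s}{31}$ ($d{\left(s \right)} = \frac{s}{-31} = s \left(- \frac{1}{31}\right) = - \frac{s}{31}$)
$u = - \frac{1}{10106}$ ($u = \frac{\left(- \frac{1}{31}\right) 3}{978} = \left(- \frac{3}{31}\right) \frac{1}{978} = - \frac{1}{10106} \approx -9.8951 \cdot 10^{-5}$)
$- u = \left(-1\right) \left(- \frac{1}{10106}\right) = \frac{1}{10106}$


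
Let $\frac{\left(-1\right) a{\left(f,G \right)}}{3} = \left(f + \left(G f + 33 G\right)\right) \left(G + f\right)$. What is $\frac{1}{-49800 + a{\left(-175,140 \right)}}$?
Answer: $- \frac{1}{2155575} \approx -4.6391 \cdot 10^{-7}$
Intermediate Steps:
$a{\left(f,G \right)} = - 3 \left(G + f\right) \left(f + 33 G + G f\right)$ ($a{\left(f,G \right)} = - 3 \left(f + \left(G f + 33 G\right)\right) \left(G + f\right) = - 3 \left(f + \left(33 G + G f\right)\right) \left(G + f\right) = - 3 \left(f + 33 G + G f\right) \left(G + f\right) = - 3 \left(G + f\right) \left(f + 33 G + G f\right)$)
$\frac{1}{-49800 + a{\left(-175,140 \right)}} = \frac{1}{-49800 - \left(-8349600 - 2499000 + 12954375\right)} = \frac{1}{-49800 - \left(-466725 - 10290000 + 12862500\right)} = \frac{1}{-49800 - 2105775} = \frac{1}{-2155575} = - \frac{1}{2155575}$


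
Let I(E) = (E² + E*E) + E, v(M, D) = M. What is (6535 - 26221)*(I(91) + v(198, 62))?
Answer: -331728786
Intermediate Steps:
I(E) = E + 2*E² (I(E) = (E² + E²) + E = 2*E² + E = E + 2*E²)
(6535 - 26221)*(I(91) + v(198, 62)) = (6535 - 26221)*(91*(1 + 2*91) + 198) = -19686*(91*(1 + 182) + 198) = -19686*(91*183 + 198) = -19686*(16653 + 198) = -19686*16851 = -331728786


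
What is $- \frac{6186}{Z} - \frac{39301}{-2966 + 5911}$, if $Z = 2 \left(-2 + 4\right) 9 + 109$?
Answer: $- \frac{4783283}{85405} \approx -56.007$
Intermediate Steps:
$Z = 145$ ($Z = 2 \cdot 2 \cdot 9 + 109 = 4 \cdot 9 + 109 = 36 + 109 = 145$)
$- \frac{6186}{Z} - \frac{39301}{-2966 + 5911} = - \frac{6186}{145} - \frac{39301}{-2966 + 5911} = \left(-6186\right) \frac{1}{145} - \frac{39301}{2945} = - \frac{6186}{145} - \frac{39301}{2945} = - \frac{4783283}{85405}$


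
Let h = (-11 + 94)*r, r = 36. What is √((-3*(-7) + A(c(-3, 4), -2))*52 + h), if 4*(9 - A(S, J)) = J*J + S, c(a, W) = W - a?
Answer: √4405 ≈ 66.370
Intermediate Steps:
A(S, J) = 9 - S/4 - J²/4 (A(S, J) = 9 - (J*J + S)/4 = 9 - (J² + S)/4 = 9 - (S + J²)/4 = 9 + (-S/4 - J²/4) = 9 - S/4 - J²/4)
h = 2988 (h = (-11 + 94)*36 = 83*36 = 2988)
√((-3*(-7) + A(c(-3, 4), -2))*52 + h) = √((-3*(-7) + (9 - (4 - 1*(-3))/4 - ¼*(-2)²))*52 + 2988) = √((21 + (9 - (4 + 3)/4 - ¼*4))*52 + 2988) = √((21 + (9 - ¼*7 - 1))*52 + 2988) = √((21 + (9 - 7/4 - 1))*52 + 2988) = √((21 + 25/4)*52 + 2988) = √((109/4)*52 + 2988) = √(1417 + 2988) = √4405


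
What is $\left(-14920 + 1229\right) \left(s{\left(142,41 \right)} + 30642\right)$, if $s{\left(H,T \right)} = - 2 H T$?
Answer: $-260101618$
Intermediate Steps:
$s{\left(H,T \right)} = - 2 H T$
$\left(-14920 + 1229\right) \left(s{\left(142,41 \right)} + 30642\right) = \left(-14920 + 1229\right) \left(\left(-2\right) 142 \cdot 41 + 30642\right) = - 13691 \left(-11644 + 30642\right) = \left(-13691\right) 18998 = -260101618$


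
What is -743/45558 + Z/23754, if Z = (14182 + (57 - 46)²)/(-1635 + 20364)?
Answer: -9163907299/563006606823 ≈ -0.016277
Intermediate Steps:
Z = 14303/18729 (Z = (14182 + 11²)/18729 = (14182 + 121)*(1/18729) = 14303*(1/18729) = 14303/18729 ≈ 0.76368)
-743/45558 + Z/23754 = -743/45558 + (14303/18729)/23754 = -743*1/45558 + (14303/18729)*(1/23754) = -743/45558 + 14303/444888666 = -9163907299/563006606823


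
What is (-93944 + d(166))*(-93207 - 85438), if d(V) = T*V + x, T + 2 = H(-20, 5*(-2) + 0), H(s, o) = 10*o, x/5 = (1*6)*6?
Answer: 19775286920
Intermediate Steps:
x = 180 (x = 5*((1*6)*6) = 5*(6*6) = 5*36 = 180)
T = -102 (T = -2 + 10*(5*(-2) + 0) = -2 + 10*(-10 + 0) = -2 + 10*(-10) = -2 - 100 = -102)
d(V) = 180 - 102*V (d(V) = -102*V + 180 = 180 - 102*V)
(-93944 + d(166))*(-93207 - 85438) = (-93944 + (180 - 102*166))*(-93207 - 85438) = (-93944 + (180 - 16932))*(-178645) = (-93944 - 16752)*(-178645) = -110696*(-178645) = 19775286920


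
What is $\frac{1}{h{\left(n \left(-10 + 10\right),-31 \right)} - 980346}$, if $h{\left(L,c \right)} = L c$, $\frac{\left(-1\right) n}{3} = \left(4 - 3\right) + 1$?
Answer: $- \frac{1}{980346} \approx -1.02 \cdot 10^{-6}$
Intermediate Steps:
$n = -6$ ($n = - 3 \left(\left(4 - 3\right) + 1\right) = - 3 \left(1 + 1\right) = \left(-3\right) 2 = -6$)
$\frac{1}{h{\left(n \left(-10 + 10\right),-31 \right)} - 980346} = \frac{1}{- 6 \left(-10 + 10\right) \left(-31\right) - 980346} = \frac{1}{\left(-6\right) 0 \left(-31\right) - 980346} = \frac{1}{0 \left(-31\right) - 980346} = \frac{1}{0 - 980346} = \frac{1}{-980346} = - \frac{1}{980346}$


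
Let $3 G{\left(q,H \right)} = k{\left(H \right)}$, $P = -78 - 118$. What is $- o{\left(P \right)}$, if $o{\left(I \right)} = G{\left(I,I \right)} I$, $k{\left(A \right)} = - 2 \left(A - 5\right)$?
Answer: $26264$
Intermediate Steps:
$P = -196$ ($P = -78 - 118 = -196$)
$k{\left(A \right)} = 10 - 2 A$ ($k{\left(A \right)} = - 2 \left(-5 + A\right) = 10 - 2 A$)
$G{\left(q,H \right)} = \frac{10}{3} - \frac{2 H}{3}$ ($G{\left(q,H \right)} = \frac{10 - 2 H}{3} = \frac{10}{3} - \frac{2 H}{3}$)
$o{\left(I \right)} = I \left(\frac{10}{3} - \frac{2 I}{3}\right)$ ($o{\left(I \right)} = \left(\frac{10}{3} - \frac{2 I}{3}\right) I = I \left(\frac{10}{3} - \frac{2 I}{3}\right)$)
$- o{\left(P \right)} = - \frac{2 \left(-196\right) \left(5 - -196\right)}{3} = - \frac{2 \left(-196\right) \left(5 + 196\right)}{3} = - \frac{2 \left(-196\right) 201}{3} = \left(-1\right) \left(-26264\right) = 26264$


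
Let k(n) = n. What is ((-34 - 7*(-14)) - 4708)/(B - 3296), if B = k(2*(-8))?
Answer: 129/92 ≈ 1.4022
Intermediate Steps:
B = -16 (B = 2*(-8) = -16)
((-34 - 7*(-14)) - 4708)/(B - 3296) = ((-34 - 7*(-14)) - 4708)/(-16 - 3296) = ((-34 + 98) - 4708)/(-3312) = (64 - 4708)*(-1/3312) = -4644*(-1/3312) = 129/92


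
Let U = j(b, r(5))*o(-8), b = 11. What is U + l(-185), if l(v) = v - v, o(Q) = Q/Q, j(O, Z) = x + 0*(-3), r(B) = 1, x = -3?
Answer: -3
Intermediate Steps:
j(O, Z) = -3 (j(O, Z) = -3 + 0*(-3) = -3 + 0 = -3)
o(Q) = 1
l(v) = 0
U = -3 (U = -3*1 = -3)
U + l(-185) = -3 + 0 = -3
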